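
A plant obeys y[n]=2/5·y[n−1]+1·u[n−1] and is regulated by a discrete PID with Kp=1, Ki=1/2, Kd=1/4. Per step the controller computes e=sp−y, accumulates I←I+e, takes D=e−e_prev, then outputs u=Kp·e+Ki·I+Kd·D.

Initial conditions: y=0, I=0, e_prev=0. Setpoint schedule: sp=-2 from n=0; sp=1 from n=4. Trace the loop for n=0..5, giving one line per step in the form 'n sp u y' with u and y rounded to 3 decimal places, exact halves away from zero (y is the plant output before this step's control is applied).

(exact arithmetic carried between steps; '≈' marks a value shown rounded to 6 d.p. or computed from one; I and e_prev carry over from the previous line; the table rounds u and y to 3 d.p., halves away from zero)
n=0: y=0, sp=-2, e=sp−y=-2; I=-2, D=e−e_prev=-2; u=1·(-2)+1/2·(-2)+1/4·(-2)=-3.5; next y=2/5·0+1·(-3.5)=-3.5
n=1: y=-3.5, sp=-2, e=sp−y=1.5; I=-0.5, D=e−e_prev=3.5; u=1·1.5+1/2·(-0.5)+1/4·3.5=2.125; next y=2/5·(-3.5)+1·2.125=0.725
n=2: y=0.725, sp=-2, e=sp−y=-2.725; I=-3.225, D=e−e_prev=-4.225; u=1·(-2.725)+1/2·(-3.225)+1/4·(-4.225)=-5.39375; next y=2/5·0.725+1·(-5.39375)=-5.10375
n=3: y=-5.10375, sp=-2, e=sp−y=3.10375; I=-0.12125, D=e−e_prev=5.82875; u=1·3.10375+1/2·(-0.12125)+1/4·5.82875≈4.500313; next y=2/5·(-5.10375)+1·4.500313≈2.458813
n=4: y≈2.458813, sp=1, e=sp−y≈-1.458813; I≈-1.580063, D=e−e_prev≈-4.562563; u=1·(-1.458813)+1/2·(-1.580063)+1/4·(-4.562563)≈-3.389484; next y=2/5·2.458813+1·(-3.389484)≈-2.405959
n=5: y≈-2.405959, sp=1, e=sp−y≈3.405959; I≈1.825897, D=e−e_prev≈4.864772; u=1·3.405959+1/2·1.825897+1/4·4.864772≈5.535101; next y=2/5·(-2.405959)+1·5.535101≈4.572717

0 -2 -3.500 0.000
1 -2 2.125 -3.500
2 -2 -5.394 0.725
3 -2 4.500 -5.104
4 1 -3.389 2.459
5 1 5.535 -2.406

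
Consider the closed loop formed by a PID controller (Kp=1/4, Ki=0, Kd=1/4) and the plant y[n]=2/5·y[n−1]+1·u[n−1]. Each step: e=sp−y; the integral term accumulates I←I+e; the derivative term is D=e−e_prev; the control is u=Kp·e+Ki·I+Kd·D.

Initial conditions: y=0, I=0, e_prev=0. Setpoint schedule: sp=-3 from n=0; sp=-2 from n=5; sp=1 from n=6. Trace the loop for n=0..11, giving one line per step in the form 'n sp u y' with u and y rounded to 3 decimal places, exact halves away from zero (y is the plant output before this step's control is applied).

(exact arithmetic carried between steps; '≈' marks a value shown rounded to 6 d.p. or computed from one; I and e_prev carry over from the previous line; the table rounds u and y to 3 d.p., halves away from zero)
n=0: y=0, sp=-3, e=sp−y=-3; I=-3, D=e−e_prev=-3; u=1/4·(-3)+0·(-3)+1/4·(-3)=-1.5; next y=2/5·0+1·(-1.5)=-1.5
n=1: y=-1.5, sp=-3, e=sp−y=-1.5; I=-4.5, D=e−e_prev=1.5; u=1/4·(-1.5)+0·(-4.5)+1/4·1.5=0; next y=2/5·(-1.5)+1·0=-0.6
n=2: y=-0.6, sp=-3, e=sp−y=-2.4; I=-6.9, D=e−e_prev=-0.9; u=1/4·(-2.4)+0·(-6.9)+1/4·(-0.9)=-0.825; next y=2/5·(-0.6)+1·(-0.825)=-1.065
n=3: y=-1.065, sp=-3, e=sp−y=-1.935; I=-8.835, D=e−e_prev=0.465; u=1/4·(-1.935)+0·(-8.835)+1/4·0.465=-0.3675; next y=2/5·(-1.065)+1·(-0.3675)=-0.7935
n=4: y=-0.7935, sp=-3, e=sp−y=-2.2065; I=-11.0415, D=e−e_prev=-0.2715; u=1/4·(-2.2065)+0·(-11.0415)+1/4·(-0.2715)=-0.6195; next y=2/5·(-0.7935)+1·(-0.6195)=-0.9369
n=5: y=-0.9369, sp=-2, e=sp−y=-1.0631; I=-12.1046, D=e−e_prev=1.1434; u=1/4·(-1.0631)+0·(-12.1046)+1/4·1.1434=0.020075; next y=2/5·(-0.9369)+1·0.020075=-0.354685
n=6: y=-0.354685, sp=1, e=sp−y=1.354685; I=-10.749915, D=e−e_prev=2.417785; u=1/4·1.354685+0·(-10.749915)+1/4·2.417785≈0.943118; next y=2/5·(-0.354685)+1·0.943118≈0.801244
n=7: y≈0.801244, sp=1, e=sp−y≈0.198757; I≈-10.551159, D=e−e_prev≈-1.155929; u=1/4·0.198757+0·(-10.551159)+1/4·(-1.155929)≈-0.239293; next y=2/5·0.801244+1·(-0.239293)≈0.081204
n=8: y≈0.081204, sp=1, e=sp−y≈0.918796; I≈-9.632363, D=e−e_prev≈0.720039; u=1/4·0.918796+0·(-9.632363)+1/4·0.720039≈0.409709; next y=2/5·0.081204+1·0.409709≈0.442190
n=9: y≈0.442190, sp=1, e=sp−y≈0.557810; I≈-9.074553, D=e−e_prev≈-0.360986; u=1/4·0.557810+0·(-9.074553)+1/4·(-0.360986)≈0.049206; next y=2/5·0.442190+1·0.049206≈0.226082
n=10: y≈0.226082, sp=1, e=sp−y≈0.773918; I≈-8.300635, D=e−e_prev≈0.216108; u=1/4·0.773918+0·(-8.300635)+1/4·0.216108≈0.247507; next y=2/5·0.226082+1·0.247507≈0.337939
n=11: y≈0.337939, sp=1, e=sp−y≈0.662061; I≈-7.638575, D=e−e_prev≈-0.111857; u=1/4·0.662061+0·(-7.638575)+1/4·(-0.111857)≈0.137551; next y=2/5·0.337939+1·0.137551≈0.272727

0 -3 -1.500 0.000
1 -3 0.000 -1.500
2 -3 -0.825 -0.600
3 -3 -0.368 -1.065
4 -3 -0.620 -0.794
5 -2 0.020 -0.937
6 1 0.943 -0.355
7 1 -0.239 0.801
8 1 0.410 0.081
9 1 0.049 0.442
10 1 0.248 0.226
11 1 0.138 0.338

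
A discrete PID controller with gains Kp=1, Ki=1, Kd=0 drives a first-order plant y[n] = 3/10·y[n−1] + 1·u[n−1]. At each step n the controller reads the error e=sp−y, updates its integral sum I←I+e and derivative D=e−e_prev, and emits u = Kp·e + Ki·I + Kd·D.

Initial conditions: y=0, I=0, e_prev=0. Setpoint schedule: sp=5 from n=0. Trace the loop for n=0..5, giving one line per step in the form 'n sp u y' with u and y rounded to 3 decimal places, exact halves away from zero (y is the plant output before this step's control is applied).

(exact arithmetic carried between steps; '≈' marks a value shown rounded to 6 d.p. or computed from one; I and e_prev carry over from the previous line; the table rounds u and y to 3 d.p., halves away from zero)
n=0: y=0, sp=5, e=sp−y=5; I=5, D=e−e_prev=5; u=1·5+1·5+0·5=10; next y=3/10·0+1·10=10
n=1: y=10, sp=5, e=sp−y=-5; I=0, D=e−e_prev=-10; u=1·(-5)+1·0+0·(-10)=-5; next y=3/10·10+1·(-5)=-2
n=2: y=-2, sp=5, e=sp−y=7; I=7, D=e−e_prev=12; u=1·7+1·7+0·12=14; next y=3/10·(-2)+1·14=13.4
n=3: y=13.4, sp=5, e=sp−y=-8.4; I=-1.4, D=e−e_prev=-15.4; u=1·(-8.4)+1·(-1.4)+0·(-15.4)=-9.8; next y=3/10·13.4+1·(-9.8)=-5.78
n=4: y=-5.78, sp=5, e=sp−y=10.78; I=9.38, D=e−e_prev=19.18; u=1·10.78+1·9.38+0·19.18=20.16; next y=3/10·(-5.78)+1·20.16=18.426
n=5: y=18.426, sp=5, e=sp−y=-13.426; I=-4.046, D=e−e_prev=-24.206; u=1·(-13.426)+1·(-4.046)+0·(-24.206)=-17.472; next y=3/10·18.426+1·(-17.472)=-11.9442

0 5 10.000 0.000
1 5 -5.000 10.000
2 5 14.000 -2.000
3 5 -9.800 13.400
4 5 20.160 -5.780
5 5 -17.472 18.426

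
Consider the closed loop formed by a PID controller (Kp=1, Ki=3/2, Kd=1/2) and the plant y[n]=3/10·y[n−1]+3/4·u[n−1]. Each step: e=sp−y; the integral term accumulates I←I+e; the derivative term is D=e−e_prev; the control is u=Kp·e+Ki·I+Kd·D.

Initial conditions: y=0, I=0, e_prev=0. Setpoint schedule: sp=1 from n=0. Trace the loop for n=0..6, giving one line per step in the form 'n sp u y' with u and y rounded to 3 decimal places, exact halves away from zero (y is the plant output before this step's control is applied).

0 1 3.000 0.000
1 1 -2.750 2.250
2 1 7.413 -1.388
3 1 -10.417 5.143
4 1 20.872 -6.270
5 1 -34.059 13.773
6 1 62.359 -21.412

(exact arithmetic carried between steps; '≈' marks a value shown rounded to 6 d.p. or computed from one; I and e_prev carry over from the previous line; the table rounds u and y to 3 d.p., halves away from zero)
n=0: y=0, sp=1, e=sp−y=1; I=1, D=e−e_prev=1; u=1·1+3/2·1+1/2·1=3; next y=3/10·0+3/4·3=2.25
n=1: y=2.25, sp=1, e=sp−y=-1.25; I=-0.25, D=e−e_prev=-2.25; u=1·(-1.25)+3/2·(-0.25)+1/2·(-2.25)=-2.75; next y=3/10·2.25+3/4·(-2.75)=-1.3875
n=2: y=-1.3875, sp=1, e=sp−y=2.3875; I=2.1375, D=e−e_prev=3.6375; u=1·2.3875+3/2·2.1375+1/2·3.6375=7.4125; next y=3/10·(-1.3875)+3/4·7.4125=5.143125
n=3: y=5.143125, sp=1, e=sp−y=-4.143125; I=-2.005625, D=e−e_prev=-6.530625; u=1·(-4.143125)+3/2·(-2.005625)+1/2·(-6.530625)=-10.416875; next y=3/10·5.143125+3/4·(-10.416875)≈-6.269719
n=4: y≈-6.269719, sp=1, e=sp−y≈7.269719; I≈5.264094, D=e−e_prev≈11.412844; u=1·7.269719+3/2·5.264094+1/2·11.412844≈20.872281; next y=3/10·(-6.269719)+3/4·20.872281≈13.773295
n=5: y≈13.773295, sp=1, e=sp−y≈-12.773295; I≈-7.509202, D=e−e_prev≈-20.043014; u=1·(-12.773295)+3/2·(-7.509202)+1/2·(-20.043014)≈-34.058605; next y=3/10·13.773295+3/4·(-34.058605)≈-21.411965
n=6: y≈-21.411965, sp=1, e=sp−y≈22.411965; I≈14.902763, D=e−e_prev≈35.185260; u=1·22.411965+3/2·14.902763+1/2·35.185260≈62.358740; next y=3/10·(-21.411965)+3/4·62.358740≈40.345466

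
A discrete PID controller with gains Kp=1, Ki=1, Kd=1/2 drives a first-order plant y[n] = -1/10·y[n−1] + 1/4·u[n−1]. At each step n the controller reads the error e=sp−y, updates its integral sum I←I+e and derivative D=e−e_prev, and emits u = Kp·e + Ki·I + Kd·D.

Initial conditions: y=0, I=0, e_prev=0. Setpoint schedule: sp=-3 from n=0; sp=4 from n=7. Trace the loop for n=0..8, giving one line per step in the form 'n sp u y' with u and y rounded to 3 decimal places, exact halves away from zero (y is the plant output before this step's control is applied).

(exact arithmetic carried between steps; '≈' marks a value shown rounded to 6 d.p. or computed from one; I and e_prev carry over from the previous line; the table rounds u and y to 3 d.p., halves away from zero)
n=0: y=0, sp=-3, e=sp−y=-3; I=-3, D=e−e_prev=-3; u=1·(-3)+1·(-3)+1/2·(-3)=-7.5; next y=-1/10·0+1/4·(-7.5)=-1.875
n=1: y=-1.875, sp=-3, e=sp−y=-1.125; I=-4.125, D=e−e_prev=1.875; u=1·(-1.125)+1·(-4.125)+1/2·1.875=-4.3125; next y=-1/10·(-1.875)+1/4·(-4.3125)=-0.890625
n=2: y=-0.890625, sp=-3, e=sp−y=-2.109375; I=-6.234375, D=e−e_prev=-0.984375; u=1·(-2.109375)+1·(-6.234375)+1/2·(-0.984375)≈-8.835938; next y=-1/10·(-0.890625)+1/4·(-8.835938)≈-2.119922
n=3: y≈-2.119922, sp=-3, e=sp−y≈-0.880078; I≈-7.114453, D=e−e_prev≈1.229297; u=1·(-0.880078)+1·(-7.114453)+1/2·1.229297≈-7.379883; next y=-1/10·(-2.119922)+1/4·(-7.379883)≈-1.632979
n=4: y≈-1.632979, sp=-3, e=sp−y≈-1.367021; I≈-8.481475, D=e−e_prev≈-0.486943; u=1·(-1.367021)+1·(-8.481475)+1/2·(-0.486943)≈-10.091968; next y=-1/10·(-1.632979)+1/4·(-10.091968)≈-2.359694
n=5: y≈-2.359694, sp=-3, e=sp−y≈-0.640306; I≈-9.121781, D=e−e_prev≈0.726716; u=1·(-0.640306)+1·(-9.121781)+1/2·0.726716≈-9.398729; next y=-1/10·(-2.359694)+1/4·(-9.398729)≈-2.113713
n=6: y≈-2.113713, sp=-3, e=sp−y≈-0.886287; I≈-10.008068, D=e−e_prev≈-0.245981; u=1·(-0.886287)+1·(-10.008068)+1/2·(-0.245981)≈-11.017346; next y=-1/10·(-2.113713)+1/4·(-11.017346)≈-2.542965
n=7: y≈-2.542965, sp=4, e=sp−y≈6.542965; I≈-3.465103, D=e−e_prev≈7.429252; u=1·6.542965+1·(-3.465103)+1/2·7.429252≈6.792489; next y=-1/10·(-2.542965)+1/4·6.792489≈1.952419
n=8: y≈1.952419, sp=4, e=sp−y≈2.047581; I≈-1.417521, D=e−e_prev≈-4.495384; u=1·2.047581+1·(-1.417521)+1/2·(-4.495384)≈-1.617632; next y=-1/10·1.952419+1/4·(-1.617632)≈-0.599650

0 -3 -7.500 0.000
1 -3 -4.313 -1.875
2 -3 -8.836 -0.891
3 -3 -7.380 -2.120
4 -3 -10.092 -1.633
5 -3 -9.399 -2.360
6 -3 -11.017 -2.114
7 4 6.792 -2.543
8 4 -1.618 1.952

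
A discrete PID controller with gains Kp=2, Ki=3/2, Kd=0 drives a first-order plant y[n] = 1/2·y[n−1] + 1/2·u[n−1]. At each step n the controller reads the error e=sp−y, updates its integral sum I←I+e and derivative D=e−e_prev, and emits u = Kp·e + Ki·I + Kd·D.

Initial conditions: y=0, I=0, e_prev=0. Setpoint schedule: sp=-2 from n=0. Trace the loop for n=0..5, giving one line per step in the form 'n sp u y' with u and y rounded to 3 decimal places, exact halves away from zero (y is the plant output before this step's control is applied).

0 -2 -7.000 0.000
1 -2 2.250 -3.500
2 -2 -5.563 -0.625
3 -2 1.016 -3.094
4 -2 -4.535 -1.039
5 -2 0.142 -2.787

(exact arithmetic carried between steps; '≈' marks a value shown rounded to 6 d.p. or computed from one; I and e_prev carry over from the previous line; the table rounds u and y to 3 d.p., halves away from zero)
n=0: y=0, sp=-2, e=sp−y=-2; I=-2, D=e−e_prev=-2; u=2·(-2)+3/2·(-2)+0·(-2)=-7; next y=1/2·0+1/2·(-7)=-3.5
n=1: y=-3.5, sp=-2, e=sp−y=1.5; I=-0.5, D=e−e_prev=3.5; u=2·1.5+3/2·(-0.5)+0·3.5=2.25; next y=1/2·(-3.5)+1/2·2.25=-0.625
n=2: y=-0.625, sp=-2, e=sp−y=-1.375; I=-1.875, D=e−e_prev=-2.875; u=2·(-1.375)+3/2·(-1.875)+0·(-2.875)=-5.5625; next y=1/2·(-0.625)+1/2·(-5.5625)=-3.09375
n=3: y=-3.09375, sp=-2, e=sp−y=1.09375; I=-0.78125, D=e−e_prev=2.46875; u=2·1.09375+3/2·(-0.78125)+0·2.46875=1.015625; next y=1/2·(-3.09375)+1/2·1.015625≈-1.039063
n=4: y≈-1.039063, sp=-2, e=sp−y≈-0.960938; I≈-1.742188, D=e−e_prev≈-2.054688; u=2·(-0.960938)+3/2·(-1.742188)+0·(-2.054688)≈-4.535156; next y=1/2·(-1.039063)+1/2·(-4.535156)≈-2.787109
n=5: y≈-2.787109, sp=-2, e=sp−y≈0.787109; I≈-0.955078, D=e−e_prev≈1.748047; u=2·0.787109+3/2·(-0.955078)+0·1.748047≈0.141602; next y=1/2·(-2.787109)+1/2·0.141602≈-1.322754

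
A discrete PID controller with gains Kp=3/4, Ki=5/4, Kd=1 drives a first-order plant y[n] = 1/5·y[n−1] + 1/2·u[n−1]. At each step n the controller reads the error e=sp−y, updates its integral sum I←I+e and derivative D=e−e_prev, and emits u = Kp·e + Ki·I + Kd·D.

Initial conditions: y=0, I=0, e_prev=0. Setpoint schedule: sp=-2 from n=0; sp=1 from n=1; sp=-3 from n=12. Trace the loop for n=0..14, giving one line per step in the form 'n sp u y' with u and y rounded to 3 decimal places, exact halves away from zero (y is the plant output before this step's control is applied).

(exact arithmetic carried between steps; '≈' marks a value shown rounded to 6 d.p. or computed from one; I and e_prev carry over from the previous line; the table rounds u and y to 3 d.p., halves away from zero)
n=0: y=0, sp=-2, e=sp−y=-2; I=-2, D=e−e_prev=-2; u=3/4·(-2)+5/4·(-2)+1·(-2)=-6; next y=1/5·0+1/2·(-6)=-3
n=1: y=-3, sp=1, e=sp−y=4; I=2, D=e−e_prev=6; u=3/4·4+5/4·2+1·6=11.5; next y=1/5·(-3)+1/2·11.5=5.15
n=2: y=5.15, sp=1, e=sp−y=-4.15; I=-2.15, D=e−e_prev=-8.15; u=3/4·(-4.15)+5/4·(-2.15)+1·(-8.15)=-13.95; next y=1/5·5.15+1/2·(-13.95)=-5.945
n=3: y=-5.945, sp=1, e=sp−y=6.945; I=4.795, D=e−e_prev=11.095; u=3/4·6.945+5/4·4.795+1·11.095=22.2975; next y=1/5·(-5.945)+1/2·22.2975=9.95975
n=4: y=9.95975, sp=1, e=sp−y=-8.95975; I=-4.16475, D=e−e_prev=-15.90475; u=3/4·(-8.95975)+5/4·(-4.16475)+1·(-15.90475)=-27.8305; next y=1/5·9.95975+1/2·(-27.8305)=-11.9233
n=5: y=-11.9233, sp=1, e=sp−y=12.9233; I=8.75855, D=e−e_prev=21.88305; u=3/4·12.9233+5/4·8.75855+1·21.88305≈42.523713; next y=1/5·(-11.9233)+1/2·42.523713≈18.877196
n=6: y≈18.877196, sp=1, e=sp−y≈-17.877196; I≈-9.118646, D=e−e_prev≈-30.800496; u=3/4·(-17.877196)+5/4·(-9.118646)+1·(-30.800496)≈-55.606701; next y=1/5·18.877196+1/2·(-55.606701)≈-24.027911
n=7: y≈-24.027911, sp=1, e=sp−y≈25.027911; I≈15.909265, D=e−e_prev≈42.905108; u=3/4·25.027911+5/4·15.909265+1·42.905108≈81.562623; next y=1/5·(-24.027911)+1/2·81.562623≈35.975729
n=8: y≈35.975729, sp=1, e=sp−y≈-34.975729; I≈-19.066464, D=e−e_prev≈-60.003640; u=3/4·(-34.975729)+5/4·(-19.066464)+1·(-60.003640)≈-110.068517; next y=1/5·35.975729+1/2·(-110.068517)≈-47.839113
n=9: y≈-47.839113, sp=1, e=sp−y≈48.839113; I≈29.772649, D=e−e_prev≈83.814842; u=3/4·48.839113+5/4·29.772649+1·83.814842≈157.659987; next y=1/5·(-47.839113)+1/2·157.659987≈69.262171
n=10: y≈69.262171, sp=1, e=sp−y≈-68.262171; I≈-38.489522, D=e−e_prev≈-117.101284; u=3/4·(-68.262171)+5/4·(-38.489522)+1·(-117.101284)≈-216.409815; next y=1/5·69.262171+1/2·(-216.409815)≈-94.352473
n=11: y≈-94.352473, sp=1, e=sp−y≈95.352473; I≈56.862951, D=e−e_prev≈163.614644; u=3/4·95.352473+5/4·56.862951+1·163.614644≈306.207688; next y=1/5·(-94.352473)+1/2·306.207688≈134.233349
n=12: y≈134.233349, sp=-3, e=sp−y≈-137.233349; I≈-80.370398, D=e−e_prev≈-232.585823; u=3/4·(-137.233349)+5/4·(-80.370398)+1·(-232.585823)≈-435.973833; next y=1/5·134.233349+1/2·(-435.973833)≈-191.140246
n=13: y≈-191.140246, sp=-3, e=sp−y≈188.140246; I≈107.769848, D=e−e_prev≈325.373596; u=3/4·188.140246+5/4·107.769848+1·325.373596≈601.191091; next y=1/5·(-191.140246)+1/2·601.191091≈262.367496
n=14: y≈262.367496, sp=-3, e=sp−y≈-265.367496; I≈-157.597648, D=e−e_prev≈-453.507742; u=3/4·(-265.367496)+5/4·(-157.597648)+1·(-453.507742)≈-849.530424; next y=1/5·262.367496+1/2·(-849.530424)≈-372.291713

0 -2 -6.000 0.000
1 1 11.500 -3.000
2 1 -13.950 5.150
3 1 22.298 -5.945
4 1 -27.831 9.960
5 1 42.524 -11.923
6 1 -55.607 18.877
7 1 81.563 -24.028
8 1 -110.069 35.976
9 1 157.660 -47.839
10 1 -216.410 69.262
11 1 306.208 -94.352
12 -3 -435.974 134.233
13 -3 601.191 -191.140
14 -3 -849.530 262.367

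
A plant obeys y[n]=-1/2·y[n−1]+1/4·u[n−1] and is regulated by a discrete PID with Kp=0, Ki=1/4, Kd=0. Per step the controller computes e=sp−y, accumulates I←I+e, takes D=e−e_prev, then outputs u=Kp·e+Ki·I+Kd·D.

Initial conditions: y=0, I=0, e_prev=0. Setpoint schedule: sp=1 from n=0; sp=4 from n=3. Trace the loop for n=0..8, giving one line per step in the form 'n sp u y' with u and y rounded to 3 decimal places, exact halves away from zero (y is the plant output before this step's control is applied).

(exact arithmetic carried between steps; '≈' marks a value shown rounded to 6 d.p. or computed from one; I and e_prev carry over from the previous line; the table rounds u and y to 3 d.p., halves away from zero)
n=0: y=0, sp=1, e=sp−y=1; I=1, D=e−e_prev=1; u=0·1+1/4·1+0·1=0.25; next y=-1/2·0+1/4·0.25=0.0625
n=1: y=0.0625, sp=1, e=sp−y=0.9375; I=1.9375, D=e−e_prev=-0.0625; u=0·0.9375+1/4·1.9375+0·(-0.0625)=0.484375; next y=-1/2·0.0625+1/4·0.484375≈0.089844
n=2: y≈0.089844, sp=1, e=sp−y≈0.910156; I≈2.847656, D=e−e_prev≈-0.027344; u=0·0.910156+1/4·2.847656+0·(-0.027344)≈0.711914; next y=-1/2·0.089844+1/4·0.711914≈0.133057
n=3: y≈0.133057, sp=4, e=sp−y≈3.866943; I≈6.714600, D=e−e_prev≈2.956787; u=0·3.866943+1/4·6.714600+0·2.956787≈1.678650; next y=-1/2·0.133057+1/4·1.678650≈0.353134
n=4: y≈0.353134, sp=4, e=sp−y≈3.646866; I≈10.361465, D=e−e_prev≈-0.220078; u=0·3.646866+1/4·10.361465+0·(-0.220078)≈2.590366; next y=-1/2·0.353134+1/4·2.590366≈0.471025
n=5: y≈0.471025, sp=4, e=sp−y≈3.528975; I≈13.890441, D=e−e_prev≈-0.117890; u=0·3.528975+1/4·13.890441+0·(-0.117890)≈3.472610; next y=-1/2·0.471025+1/4·3.472610≈0.632640
n=6: y≈0.632640, sp=4, e=sp−y≈3.367360; I≈17.257801, D=e−e_prev≈-0.161616; u=0·3.367360+1/4·17.257801+0·(-0.161616)≈4.314450; next y=-1/2·0.632640+1/4·4.314450≈0.762292
n=7: y≈0.762292, sp=4, e=sp−y≈3.237708; I≈20.495508, D=e−e_prev≈-0.129652; u=0·3.237708+1/4·20.495508+0·(-0.129652)≈5.123877; next y=-1/2·0.762292+1/4·5.123877≈0.899823
n=8: y≈0.899823, sp=4, e=sp−y≈3.100177; I≈23.595685, D=e−e_prev≈-0.137531; u=0·3.100177+1/4·23.595685+0·(-0.137531)≈5.898921; next y=-1/2·0.899823+1/4·5.898921≈1.024819

0 1 0.250 0.000
1 1 0.484 0.063
2 1 0.712 0.090
3 4 1.679 0.133
4 4 2.590 0.353
5 4 3.473 0.471
6 4 4.314 0.633
7 4 5.124 0.762
8 4 5.899 0.900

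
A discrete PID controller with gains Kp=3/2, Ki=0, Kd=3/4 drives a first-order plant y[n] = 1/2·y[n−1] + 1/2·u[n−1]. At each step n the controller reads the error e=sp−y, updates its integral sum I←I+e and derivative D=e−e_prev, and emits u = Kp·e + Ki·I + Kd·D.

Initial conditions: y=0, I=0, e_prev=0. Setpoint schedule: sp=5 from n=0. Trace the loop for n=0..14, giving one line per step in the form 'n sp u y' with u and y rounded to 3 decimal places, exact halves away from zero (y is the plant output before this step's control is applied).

0 5 11.250 0.000
1 5 -5.156 5.625
2 5 11.191 0.234
3 5 -5.178 5.713
4 5 11.183 0.267
5 5 -5.181 5.725
6 5 11.182 0.272
7 5 -5.182 5.727
8 5 11.182 0.273
9 5 -5.182 5.727
10 5 11.182 0.273
11 5 -5.182 5.727
12 5 11.182 0.273
13 5 -5.182 5.727
14 5 11.182 0.273

(exact arithmetic carried between steps; '≈' marks a value shown rounded to 6 d.p. or computed from one; I and e_prev carry over from the previous line; the table rounds u and y to 3 d.p., halves away from zero)
n=0: y=0, sp=5, e=sp−y=5; I=5, D=e−e_prev=5; u=3/2·5+0·5+3/4·5=11.25; next y=1/2·0+1/2·11.25=5.625
n=1: y=5.625, sp=5, e=sp−y=-0.625; I=4.375, D=e−e_prev=-5.625; u=3/2·(-0.625)+0·4.375+3/4·(-5.625)=-5.15625; next y=1/2·5.625+1/2·(-5.15625)=0.234375
n=2: y=0.234375, sp=5, e=sp−y=4.765625; I=9.140625, D=e−e_prev=5.390625; u=3/2·4.765625+0·9.140625+3/4·5.390625≈11.191406; next y=1/2·0.234375+1/2·11.191406≈5.712891
n=3: y≈5.712891, sp=5, e=sp−y≈-0.712891; I≈8.427734, D=e−e_prev≈-5.478516; u=3/2·(-0.712891)+0·8.427734+3/4·(-5.478516)≈-5.178223; next y=1/2·5.712891+1/2·(-5.178223)≈0.267334
n=4: y≈0.267334, sp=5, e=sp−y≈4.732666; I≈13.160400, D=e−e_prev≈5.445557; u=3/2·4.732666+0·13.160400+3/4·5.445557≈11.183167; next y=1/2·0.267334+1/2·11.183167≈5.725250
n=5: y≈5.725250, sp=5, e=sp−y≈-0.725250; I≈12.435150, D=e−e_prev≈-5.457916; u=3/2·(-0.725250)+0·12.435150+3/4·(-5.457916)≈-5.181313; next y=1/2·5.725250+1/2·(-5.181313)≈0.271969
n=6: y≈0.271969, sp=5, e=sp−y≈4.728031; I≈17.163181, D=e−e_prev≈5.453281; u=3/2·4.728031+0·17.163181+3/4·5.453281≈11.182008; next y=1/2·0.271969+1/2·11.182008≈5.726988
n=7: y≈5.726988, sp=5, e=sp−y≈-0.726988; I≈16.436193, D=e−e_prev≈-5.455019; u=3/2·(-0.726988)+0·16.436193+3/4·(-5.455019)≈-5.181747; next y=1/2·5.726988+1/2·(-5.181747)≈0.272621
n=8: y≈0.272621, sp=5, e=sp−y≈4.727379; I≈21.163572, D=e−e_prev≈5.454368; u=3/2·4.727379+0·21.163572+3/4·5.454368≈11.181845; next y=1/2·0.272621+1/2·11.181845≈5.727233
n=9: y≈5.727233, sp=5, e=sp−y≈-0.727233; I≈20.436340, D=e−e_prev≈-5.454612; u=3/2·(-0.727233)+0·20.436340+3/4·(-5.454612)≈-5.181808; next y=1/2·5.727233+1/2·(-5.181808)≈0.272712
n=10: y≈0.272712, sp=5, e=sp−y≈4.727288; I≈25.163627, D=e−e_prev≈5.454520; u=3/2·4.727288+0·25.163627+3/4·5.454520≈11.181822; next y=1/2·0.272712+1/2·11.181822≈5.727267
n=11: y≈5.727267, sp=5, e=sp−y≈-0.727267; I≈24.436360, D=e−e_prev≈-5.454555; u=3/2·(-0.727267)+0·24.436360+3/4·(-5.454555)≈-5.181817; next y=1/2·5.727267+1/2·(-5.181817)≈0.272725
n=12: y≈0.272725, sp=5, e=sp−y≈4.727275; I≈29.163635, D=e−e_prev≈5.454542; u=3/2·4.727275+0·29.163635+3/4·5.454542≈11.181819; next y=1/2·0.272725+1/2·11.181819≈5.727272
n=13: y≈5.727272, sp=5, e=sp−y≈-0.727272; I≈28.436363, D=e−e_prev≈-5.454547; u=3/2·(-0.727272)+0·28.436363+3/4·(-5.454547)≈-5.181818; next y=1/2·5.727272+1/2·(-5.181818)≈0.272727
n=14: y≈0.272727, sp=5, e=sp−y≈4.727273; I≈33.163636, D=e−e_prev≈5.454545; u=3/2·4.727273+0·33.163636+3/4·5.454545≈11.181818; next y=1/2·0.272727+1/2·11.181818≈5.727273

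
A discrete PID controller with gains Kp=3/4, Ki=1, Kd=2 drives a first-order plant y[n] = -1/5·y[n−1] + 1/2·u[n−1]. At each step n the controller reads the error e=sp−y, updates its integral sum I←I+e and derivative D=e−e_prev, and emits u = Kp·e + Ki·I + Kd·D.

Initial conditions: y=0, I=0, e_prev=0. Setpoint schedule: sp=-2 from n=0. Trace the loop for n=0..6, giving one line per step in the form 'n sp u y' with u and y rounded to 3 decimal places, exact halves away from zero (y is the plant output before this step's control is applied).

0 -2 -7.500 0.000
1 -2 8.563 -3.750
2 -2 -30.117 5.031
3 -2 59.524 -16.065
4 -2 -152.503 32.975
5 -2 344.933 -82.847
6 -2 -825.423 189.036

(exact arithmetic carried between steps; '≈' marks a value shown rounded to 6 d.p. or computed from one; I and e_prev carry over from the previous line; the table rounds u and y to 3 d.p., halves away from zero)
n=0: y=0, sp=-2, e=sp−y=-2; I=-2, D=e−e_prev=-2; u=3/4·(-2)+1·(-2)+2·(-2)=-7.5; next y=-1/5·0+1/2·(-7.5)=-3.75
n=1: y=-3.75, sp=-2, e=sp−y=1.75; I=-0.25, D=e−e_prev=3.75; u=3/4·1.75+1·(-0.25)+2·3.75=8.5625; next y=-1/5·(-3.75)+1/2·8.5625=5.03125
n=2: y=5.03125, sp=-2, e=sp−y=-7.03125; I=-7.28125, D=e−e_prev=-8.78125; u=3/4·(-7.03125)+1·(-7.28125)+2·(-8.78125)≈-30.117188; next y=-1/5·5.03125+1/2·(-30.117188)≈-16.064844
n=3: y≈-16.064844, sp=-2, e=sp−y≈14.064844; I≈6.783594, D=e−e_prev≈21.096094; u=3/4·14.064844+1·6.783594+2·21.096094≈59.524414; next y=-1/5·(-16.064844)+1/2·59.524414≈32.975176
n=4: y≈32.975176, sp=-2, e=sp−y≈-34.975176; I≈-28.191582, D=e−e_prev≈-49.040020; u=3/4·(-34.975176)+1·(-28.191582)+2·(-49.040020)≈-152.503003; next y=-1/5·32.975176+1/2·(-152.503003)≈-82.846537
n=5: y≈-82.846537, sp=-2, e=sp−y≈80.846537; I≈52.654955, D=e−e_prev≈115.821712; u=3/4·80.846537+1·52.654955+2·115.821712≈344.933282; next y=-1/5·(-82.846537)+1/2·344.933282≈189.035948
n=6: y≈189.035948, sp=-2, e=sp−y≈-191.035948; I≈-138.380994, D=e−e_prev≈-271.882485; u=3/4·(-191.035948)+1·(-138.380994)+2·(-271.882485)≈-825.422925; next y=-1/5·189.035948+1/2·(-825.422925)≈-450.518652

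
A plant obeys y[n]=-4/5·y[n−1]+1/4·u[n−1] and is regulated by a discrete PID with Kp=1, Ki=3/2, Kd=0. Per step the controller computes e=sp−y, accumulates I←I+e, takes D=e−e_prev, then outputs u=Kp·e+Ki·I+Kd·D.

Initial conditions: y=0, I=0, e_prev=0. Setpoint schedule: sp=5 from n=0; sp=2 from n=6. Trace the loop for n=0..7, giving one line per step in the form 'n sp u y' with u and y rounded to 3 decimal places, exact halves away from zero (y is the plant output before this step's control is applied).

(exact arithmetic carried between steps; '≈' marks a value shown rounded to 6 d.p. or computed from one; I and e_prev carry over from the previous line; the table rounds u and y to 3 d.p., halves away from zero)
n=0: y=0, sp=5, e=sp−y=5; I=5, D=e−e_prev=5; u=1·5+3/2·5+0·5=12.5; next y=-4/5·0+1/4·12.5=3.125
n=1: y=3.125, sp=5, e=sp−y=1.875; I=6.875, D=e−e_prev=-3.125; u=1·1.875+3/2·6.875+0·(-3.125)=12.1875; next y=-4/5·3.125+1/4·12.1875=0.546875
n=2: y=0.546875, sp=5, e=sp−y=4.453125; I=11.328125, D=e−e_prev=2.578125; u=1·4.453125+3/2·11.328125+0·2.578125≈21.445313; next y=-4/5·0.546875+1/4·21.445313≈4.923828
n=3: y≈4.923828, sp=5, e=sp−y≈0.076172; I≈11.404297, D=e−e_prev≈-4.376953; u=1·0.076172+3/2·11.404297+0·(-4.376953)≈17.182617; next y=-4/5·4.923828+1/4·17.182617≈0.356592
n=4: y≈0.356592, sp=5, e=sp−y≈4.643408; I≈16.047705, D=e−e_prev≈4.567236; u=1·4.643408+3/2·16.047705+0·4.567236≈28.714966; next y=-4/5·0.356592+1/4·28.714966≈6.893468
n=5: y≈6.893468, sp=5, e=sp−y≈-1.893468; I≈14.154237, D=e−e_prev≈-6.536876; u=1·(-1.893468)+3/2·14.154237+0·(-6.536876)≈19.337888; next y=-4/5·6.893468+1/4·19.337888≈-0.680303
n=6: y≈-0.680303, sp=2, e=sp−y≈2.680303; I≈16.834540, D=e−e_prev≈4.573771; u=1·2.680303+3/2·16.834540+0·4.573771≈27.932112; next y=-4/5·(-0.680303)+1/4·27.932112≈7.527270
n=7: y≈7.527270, sp=2, e=sp−y≈-5.527270; I≈11.307270, D=e−e_prev≈-8.207573; u=1·(-5.527270)+3/2·11.307270+0·(-8.207573)≈11.433634; next y=-4/5·7.527270+1/4·11.433634≈-3.163407

0 5 12.500 0.000
1 5 12.188 3.125
2 5 21.445 0.547
3 5 17.183 4.924
4 5 28.715 0.357
5 5 19.338 6.893
6 2 27.932 -0.680
7 2 11.434 7.527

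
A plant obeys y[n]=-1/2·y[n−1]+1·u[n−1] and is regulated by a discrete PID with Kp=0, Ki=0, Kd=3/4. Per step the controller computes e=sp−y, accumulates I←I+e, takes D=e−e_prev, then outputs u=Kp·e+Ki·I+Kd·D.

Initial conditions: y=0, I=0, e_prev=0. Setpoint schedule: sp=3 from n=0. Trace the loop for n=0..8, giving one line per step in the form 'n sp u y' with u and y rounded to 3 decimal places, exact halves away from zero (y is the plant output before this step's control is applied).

(exact arithmetic carried between steps; '≈' marks a value shown rounded to 6 d.p. or computed from one; I and e_prev carry over from the previous line; the table rounds u and y to 3 d.p., halves away from zero)
n=0: y=0, sp=3, e=sp−y=3; I=3, D=e−e_prev=3; u=0·3+0·3+3/4·3=2.25; next y=-1/2·0+1·2.25=2.25
n=1: y=2.25, sp=3, e=sp−y=0.75; I=3.75, D=e−e_prev=-2.25; u=0·0.75+0·3.75+3/4·(-2.25)=-1.6875; next y=-1/2·2.25+1·(-1.6875)=-2.8125
n=2: y=-2.8125, sp=3, e=sp−y=5.8125; I=9.5625, D=e−e_prev=5.0625; u=0·5.8125+0·9.5625+3/4·5.0625=3.796875; next y=-1/2·(-2.8125)+1·3.796875=5.203125
n=3: y=5.203125, sp=3, e=sp−y=-2.203125; I=7.359375, D=e−e_prev=-8.015625; u=0·(-2.203125)+0·7.359375+3/4·(-8.015625)≈-6.011719; next y=-1/2·5.203125+1·(-6.011719)≈-8.613281
n=4: y≈-8.613281, sp=3, e=sp−y≈11.613281; I≈18.972656, D=e−e_prev≈13.816406; u=0·11.613281+0·18.972656+3/4·13.816406≈10.362305; next y=-1/2·(-8.613281)+1·10.362305≈14.668945
n=5: y≈14.668945, sp=3, e=sp−y≈-11.668945; I≈7.303711, D=e−e_prev≈-23.282227; u=0·(-11.668945)+0·7.303711+3/4·(-23.282227)≈-17.461670; next y=-1/2·14.668945+1·(-17.461670)≈-24.796143
n=6: y≈-24.796143, sp=3, e=sp−y≈27.796143; I≈35.099854, D=e−e_prev≈39.465088; u=0·27.796143+0·35.099854+3/4·39.465088≈29.598816; next y=-1/2·(-24.796143)+1·29.598816≈41.996887
n=7: y≈41.996887, sp=3, e=sp−y≈-38.996887; I≈-3.897034, D=e−e_prev≈-66.793030; u=0·(-38.996887)+0·(-3.897034)+3/4·(-66.793030)≈-50.094772; next y=-1/2·41.996887+1·(-50.094772)≈-71.093216
n=8: y≈-71.093216, sp=3, e=sp−y≈74.093216; I≈70.196182, D=e−e_prev≈113.090103; u=0·74.093216+0·70.196182+3/4·113.090103≈84.817577; next y=-1/2·(-71.093216)+1·84.817577≈120.364185

0 3 2.250 0.000
1 3 -1.688 2.250
2 3 3.797 -2.813
3 3 -6.012 5.203
4 3 10.362 -8.613
5 3 -17.462 14.669
6 3 29.599 -24.796
7 3 -50.095 41.997
8 3 84.818 -71.093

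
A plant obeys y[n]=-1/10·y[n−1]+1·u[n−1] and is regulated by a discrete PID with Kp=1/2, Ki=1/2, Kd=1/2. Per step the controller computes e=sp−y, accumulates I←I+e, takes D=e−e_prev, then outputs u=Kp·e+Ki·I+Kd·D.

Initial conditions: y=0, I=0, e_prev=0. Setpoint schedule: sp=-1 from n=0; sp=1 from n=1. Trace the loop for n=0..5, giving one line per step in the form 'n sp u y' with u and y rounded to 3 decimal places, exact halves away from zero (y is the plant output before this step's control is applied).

0 -1 -1.500 0.000
1 1 3.750 -1.500
2 1 -4.850 3.900
3 1 10.110 -5.240
4 1 -15.151 10.634
5 1 28.242 -16.214

(exact arithmetic carried between steps; '≈' marks a value shown rounded to 6 d.p. or computed from one; I and e_prev carry over from the previous line; the table rounds u and y to 3 d.p., halves away from zero)
n=0: y=0, sp=-1, e=sp−y=-1; I=-1, D=e−e_prev=-1; u=1/2·(-1)+1/2·(-1)+1/2·(-1)=-1.5; next y=-1/10·0+1·(-1.5)=-1.5
n=1: y=-1.5, sp=1, e=sp−y=2.5; I=1.5, D=e−e_prev=3.5; u=1/2·2.5+1/2·1.5+1/2·3.5=3.75; next y=-1/10·(-1.5)+1·3.75=3.9
n=2: y=3.9, sp=1, e=sp−y=-2.9; I=-1.4, D=e−e_prev=-5.4; u=1/2·(-2.9)+1/2·(-1.4)+1/2·(-5.4)=-4.85; next y=-1/10·3.9+1·(-4.85)=-5.24
n=3: y=-5.24, sp=1, e=sp−y=6.24; I=4.84, D=e−e_prev=9.14; u=1/2·6.24+1/2·4.84+1/2·9.14=10.11; next y=-1/10·(-5.24)+1·10.11=10.634
n=4: y=10.634, sp=1, e=sp−y=-9.634; I=-4.794, D=e−e_prev=-15.874; u=1/2·(-9.634)+1/2·(-4.794)+1/2·(-15.874)=-15.151; next y=-1/10·10.634+1·(-15.151)=-16.2144
n=5: y=-16.2144, sp=1, e=sp−y=17.2144; I=12.4204, D=e−e_prev=26.8484; u=1/2·17.2144+1/2·12.4204+1/2·26.8484=28.2416; next y=-1/10·(-16.2144)+1·28.2416=29.86304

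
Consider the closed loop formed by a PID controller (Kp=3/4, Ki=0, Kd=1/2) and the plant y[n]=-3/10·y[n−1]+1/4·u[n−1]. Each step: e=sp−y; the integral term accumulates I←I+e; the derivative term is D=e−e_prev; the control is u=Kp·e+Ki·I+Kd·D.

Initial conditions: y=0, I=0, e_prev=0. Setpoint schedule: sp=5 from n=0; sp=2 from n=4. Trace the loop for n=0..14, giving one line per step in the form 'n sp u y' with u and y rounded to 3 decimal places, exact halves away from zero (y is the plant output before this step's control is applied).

(exact arithmetic carried between steps; '≈' marks a value shown rounded to 6 d.p. or computed from one; I and e_prev carry over from the previous line; the table rounds u and y to 3 d.p., halves away from zero)
n=0: y=0, sp=5, e=sp−y=5; I=5, D=e−e_prev=5; u=3/4·5+0·5+1/2·5=6.25; next y=-3/10·0+1/4·6.25=1.5625
n=1: y=1.5625, sp=5, e=sp−y=3.4375; I=8.4375, D=e−e_prev=-1.5625; u=3/4·3.4375+0·8.4375+1/2·(-1.5625)=1.796875; next y=-3/10·1.5625+1/4·1.796875≈-0.019531
n=2: y≈-0.019531, sp=5, e=sp−y≈5.019531; I≈13.457031, D=e−e_prev≈1.582031; u=3/4·5.019531+0·13.457031+1/2·1.582031≈4.555664; next y=-3/10·(-0.019531)+1/4·4.555664≈1.144775
n=3: y≈1.144775, sp=5, e=sp−y≈3.855225; I≈17.312256, D=e−e_prev≈-1.164307; u=3/4·3.855225+0·17.312256+1/2·(-1.164307)≈2.309265; next y=-3/10·1.144775+1/4·2.309265≈0.233884
n=4: y≈0.233884, sp=2, e=sp−y≈1.766116; I≈19.078372, D=e−e_prev≈-2.089108; u=3/4·1.766116+0·19.078372+1/2·(-2.089108)≈0.280033; next y=-3/10·0.233884+1/4·0.280033≈-0.000157
n=5: y≈-0.000157, sp=2, e=sp−y≈2.000157; I≈21.078529, D=e−e_prev≈0.234040; u=3/4·2.000157+0·21.078529+1/2·0.234040≈1.617138; next y=-3/10·(-0.000157)+1/4·1.617138≈0.404332
n=6: y≈0.404332, sp=2, e=sp−y≈1.595668; I≈22.674198, D=e−e_prev≈-0.404488; u=3/4·1.595668+0·22.674198+1/2·(-0.404488)≈0.994507; next y=-3/10·0.404332+1/4·0.994507≈0.127327
n=7: y≈0.127327, sp=2, e=sp−y≈1.872673; I≈24.546870, D=e−e_prev≈0.277004; u=3/4·1.872673+0·24.546870+1/2·0.277004≈1.543007; next y=-3/10·0.127327+1/4·1.543007≈0.347553
n=8: y≈0.347553, sp=2, e=sp−y≈1.652447; I≈26.199317, D=e−e_prev≈-0.220226; u=3/4·1.652447+0·26.199317+1/2·(-0.220226)≈1.129222; next y=-3/10·0.347553+1/4·1.129222≈0.178039
n=9: y≈0.178039, sp=2, e=sp−y≈1.821961; I≈28.021277, D=e−e_prev≈0.169514; u=3/4·1.821961+0·28.021277+1/2·0.169514≈1.451227; next y=-3/10·0.178039+1/4·1.451227≈0.309395
n=10: y≈0.309395, sp=2, e=sp−y≈1.690605; I≈29.711882, D=e−e_prev≈-0.131356; u=3/4·1.690605+0·29.711882+1/2·(-0.131356)≈1.202276; next y=-3/10·0.309395+1/4·1.202276≈0.207750
n=11: y≈0.207750, sp=2, e=sp−y≈1.792250; I≈31.504132, D=e−e_prev≈0.101645; u=3/4·1.792250+0·31.504132+1/2·0.101645≈1.395009; next y=-3/10·0.207750+1/4·1.395009≈0.286427
n=12: y≈0.286427, sp=2, e=sp−y≈1.713573; I≈33.217705, D=e−e_prev≈-0.078677; u=3/4·1.713573+0·33.217705+1/2·(-0.078677)≈1.245841; next y=-3/10·0.286427+1/4·1.245841≈0.225532
n=13: y≈0.225532, sp=2, e=sp−y≈1.774468; I≈34.992172, D=e−e_prev≈0.060895; u=3/4·1.774468+0·34.992172+1/2·0.060895≈1.361298; next y=-3/10·0.225532+1/4·1.361298≈0.272665
n=14: y≈0.272665, sp=2, e=sp−y≈1.727335; I≈36.719507, D=e−e_prev≈-0.047133; u=3/4·1.727335+0·36.719507+1/2·(-0.047133)≈1.271935; next y=-3/10·0.272665+1/4·1.271935≈0.236184

0 5 6.250 0.000
1 5 1.797 1.563
2 5 4.556 -0.020
3 5 2.309 1.145
4 2 0.280 0.234
5 2 1.617 0.000
6 2 0.995 0.404
7 2 1.543 0.127
8 2 1.129 0.348
9 2 1.451 0.178
10 2 1.202 0.309
11 2 1.395 0.208
12 2 1.246 0.286
13 2 1.361 0.226
14 2 1.272 0.273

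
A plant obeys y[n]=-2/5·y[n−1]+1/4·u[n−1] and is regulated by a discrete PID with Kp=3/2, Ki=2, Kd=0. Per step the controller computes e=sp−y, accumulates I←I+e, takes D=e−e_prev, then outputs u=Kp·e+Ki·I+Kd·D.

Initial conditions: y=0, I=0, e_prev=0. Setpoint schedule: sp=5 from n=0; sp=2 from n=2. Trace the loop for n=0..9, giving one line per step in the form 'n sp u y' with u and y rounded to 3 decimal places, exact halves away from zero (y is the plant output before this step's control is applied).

(exact arithmetic carried between steps; '≈' marks a value shown rounded to 6 d.p. or computed from one; I and e_prev carry over from the previous line; the table rounds u and y to 3 d.p., halves away from zero)
n=0: y=0, sp=5, e=sp−y=5; I=5, D=e−e_prev=5; u=3/2·5+2·5+0·5=17.5; next y=-2/5·0+1/4·17.5=4.375
n=1: y=4.375, sp=5, e=sp−y=0.625; I=5.625, D=e−e_prev=-4.375; u=3/2·0.625+2·5.625+0·(-4.375)=12.1875; next y=-2/5·4.375+1/4·12.1875=1.296875
n=2: y=1.296875, sp=2, e=sp−y=0.703125; I=6.328125, D=e−e_prev=0.078125; u=3/2·0.703125+2·6.328125+0·0.078125≈13.710938; next y=-2/5·1.296875+1/4·13.710938≈2.908984
n=3: y≈2.908984, sp=2, e=sp−y≈-0.908984; I≈5.419141, D=e−e_prev≈-1.612109; u=3/2·(-0.908984)+2·5.419141+0·(-1.612109)≈9.474805; next y=-2/5·2.908984+1/4·9.474805≈1.205107
n=4: y≈1.205107, sp=2, e=sp−y≈0.794893; I≈6.214033, D=e−e_prev≈1.703877; u=3/2·0.794893+2·6.214033+0·1.703877≈13.620405; next y=-2/5·1.205107+1/4·13.620405≈2.923058
n=5: y≈2.923058, sp=2, e=sp−y≈-0.923058; I≈5.290975, D=e−e_prev≈-1.717951; u=3/2·(-0.923058)+2·5.290975+0·(-1.717951)≈9.197362; next y=-2/5·2.923058+1/4·9.197362≈1.130117
n=6: y≈1.130117, sp=2, e=sp−y≈0.869883; I≈6.160858, D=e−e_prev≈1.792941; u=3/2·0.869883+2·6.160858+0·1.792941≈13.626539; next y=-2/5·1.130117+1/4·13.626539≈2.954588
n=7: y≈2.954588, sp=2, e=sp−y≈-0.954588; I≈5.206270, D=e−e_prev≈-1.824471; u=3/2·(-0.954588)+2·5.206270+0·(-1.824471)≈8.980657; next y=-2/5·2.954588+1/4·8.980657≈1.063329
n=8: y≈1.063329, sp=2, e=sp−y≈0.936671; I≈6.142941, D=e−e_prev≈1.891259; u=3/2·0.936671+2·6.142941+0·1.891259≈13.690887; next y=-2/5·1.063329+1/4·13.690887≈2.997390
n=9: y≈2.997390, sp=2, e=sp−y≈-0.997390; I≈5.145550, D=e−e_prev≈-1.934061; u=3/2·(-0.997390)+2·5.145550+0·(-1.934061)≈8.795015; next y=-2/5·2.997390+1/4·8.795015≈0.999798

0 5 17.500 0.000
1 5 12.188 4.375
2 2 13.711 1.297
3 2 9.475 2.909
4 2 13.620 1.205
5 2 9.197 2.923
6 2 13.627 1.130
7 2 8.981 2.955
8 2 13.691 1.063
9 2 8.795 2.997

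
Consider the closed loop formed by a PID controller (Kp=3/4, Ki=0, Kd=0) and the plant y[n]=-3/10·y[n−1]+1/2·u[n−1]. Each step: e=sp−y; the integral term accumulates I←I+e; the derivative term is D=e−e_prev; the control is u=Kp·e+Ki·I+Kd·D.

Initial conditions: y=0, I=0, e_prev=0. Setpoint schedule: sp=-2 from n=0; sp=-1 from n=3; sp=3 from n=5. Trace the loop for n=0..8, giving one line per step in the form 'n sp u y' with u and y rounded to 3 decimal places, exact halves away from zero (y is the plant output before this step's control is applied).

(exact arithmetic carried between steps; '≈' marks a value shown rounded to 6 d.p. or computed from one; I and e_prev carry over from the previous line; the table rounds u and y to 3 d.p., halves away from zero)
n=0: y=0, sp=-2, e=sp−y=-2; I=-2, D=e−e_prev=-2; u=3/4·(-2)+0·(-2)+0·(-2)=-1.5; next y=-3/10·0+1/2·(-1.5)=-0.75
n=1: y=-0.75, sp=-2, e=sp−y=-1.25; I=-3.25, D=e−e_prev=0.75; u=3/4·(-1.25)+0·(-3.25)+0·0.75=-0.9375; next y=-3/10·(-0.75)+1/2·(-0.9375)=-0.24375
n=2: y=-0.24375, sp=-2, e=sp−y=-1.75625; I=-5.00625, D=e−e_prev=-0.50625; u=3/4·(-1.75625)+0·(-5.00625)+0·(-0.50625)≈-1.317188; next y=-3/10·(-0.24375)+1/2·(-1.317188)≈-0.585469
n=3: y≈-0.585469, sp=-1, e=sp−y≈-0.414531; I≈-5.420781, D=e−e_prev≈1.341719; u=3/4·(-0.414531)+0·(-5.420781)+0·1.341719≈-0.310898; next y=-3/10·(-0.585469)+1/2·(-0.310898)≈0.020191
n=4: y≈0.020191, sp=-1, e=sp−y≈-1.020191; I≈-6.440973, D=e−e_prev≈-0.605660; u=3/4·(-1.020191)+0·(-6.440973)+0·(-0.605660)≈-0.765144; next y=-3/10·0.020191+1/2·(-0.765144)≈-0.388629
n=5: y≈-0.388629, sp=3, e=sp−y≈3.388629; I≈-3.052343, D=e−e_prev≈4.408821; u=3/4·3.388629+0·(-3.052343)+0·4.408821≈2.541472; next y=-3/10·(-0.388629)+1/2·2.541472≈1.387325
n=6: y≈1.387325, sp=3, e=sp−y≈1.612675; I≈-1.439668, D=e−e_prev≈-1.775954; u=3/4·1.612675+0·(-1.439668)+0·(-1.775954)≈1.209506; next y=-3/10·1.387325+1/2·1.209506≈0.188556
n=7: y≈0.188556, sp=3, e=sp−y≈2.811444; I≈1.371776, D=e−e_prev≈1.198769; u=3/4·2.811444+0·1.371776+0·1.198769≈2.108583; next y=-3/10·0.188556+1/2·2.108583≈0.997725
n=8: y≈0.997725, sp=3, e=sp−y≈2.002275; I≈3.374051, D=e−e_prev≈-0.809169; u=3/4·2.002275+0·3.374051+0·(-0.809169)≈1.501706; next y=-3/10·0.997725+1/2·1.501706≈0.451536

0 -2 -1.500 0.000
1 -2 -0.938 -0.750
2 -2 -1.317 -0.244
3 -1 -0.311 -0.585
4 -1 -0.765 0.020
5 3 2.541 -0.389
6 3 1.210 1.387
7 3 2.109 0.189
8 3 1.502 0.998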